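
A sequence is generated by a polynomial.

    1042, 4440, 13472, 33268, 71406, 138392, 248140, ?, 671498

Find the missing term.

Using the first 7 terms:
3398  9032  19796  38138  66986  109748
5634  10764  18342  28848  42762
5130  7578  10506  13914
2448  2928  3408
480  480
Constant fifth difference = 480.
Extend forward: 3408 + 480 = 3888;  13914 + 3888 = 17802;  42762 + 17802 = 60564;  109748 + 60564 = 170312;  248140 + 170312 = 418452

418452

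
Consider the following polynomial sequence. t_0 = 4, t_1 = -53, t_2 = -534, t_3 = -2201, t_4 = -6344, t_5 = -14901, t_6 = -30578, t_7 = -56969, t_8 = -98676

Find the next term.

-57  -481  -1667  -4143  -8557  -15677  -26391  -41707
-424  -1186  -2476  -4414  -7120  -10714  -15316
-762  -1290  -1938  -2706  -3594  -4602
-528  -648  -768  -888  -1008
-120  -120  -120  -120
Constant fifth difference = -120, so extend:
-1008 − 120 = -1128;  -4602 − 1128 = -5730;  -15316 − 5730 = -21046;  -41707 − 21046 = -62753;  -98676 − 62753 = -161429

-161429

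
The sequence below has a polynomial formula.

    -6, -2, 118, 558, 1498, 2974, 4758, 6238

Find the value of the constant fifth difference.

-120

D1: 4, 120, 440, 940, 1476, 1784, 1480
D2: 116, 320, 500, 536, 308, -304
D3: 204, 180, 36, -228, -612
D4: -24, -144, -264, -384
D5: -120, -120, -120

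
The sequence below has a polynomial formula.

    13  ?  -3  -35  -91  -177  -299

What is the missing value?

Using the last 5 terms:
First differences: -32, -56, -86, -122
Second differences: -24, -30, -36
Third differences: -6, -6
Constant third difference = -6.
Extend backward: -24 + 6 = -18;  -32 + 18 = -14;  -3 + 14 = 11

11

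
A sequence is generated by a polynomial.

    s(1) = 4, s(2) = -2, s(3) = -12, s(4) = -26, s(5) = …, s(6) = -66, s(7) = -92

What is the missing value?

-44

Using the first 4 terms:
-6, -10, -14
-4, -4
Constant second difference = -4.
Extend forward: -14 − 4 = -18;  -26 − 18 = -44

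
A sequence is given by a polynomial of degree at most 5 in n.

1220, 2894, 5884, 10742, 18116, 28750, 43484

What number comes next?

Δ: 1674 , 2990 , 4858 , 7374 , 10634 , 14734
Δ²: 1316 , 1868 , 2516 , 3260 , 4100
Δ³: 552 , 648 , 744 , 840
Δ⁴: 96 , 96 , 96
Fourth differences constant at 96.
840 + 96 = 936;  4100 + 936 = 5036;  14734 + 5036 = 19770;  43484 + 19770 = 63254

63254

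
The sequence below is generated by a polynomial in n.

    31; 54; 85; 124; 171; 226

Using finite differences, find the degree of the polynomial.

Δ: 23, 31, 39, 47, 55
Δ²: 8, 8, 8, 8
The second differences are constant, so the polynomial has degree 2.

2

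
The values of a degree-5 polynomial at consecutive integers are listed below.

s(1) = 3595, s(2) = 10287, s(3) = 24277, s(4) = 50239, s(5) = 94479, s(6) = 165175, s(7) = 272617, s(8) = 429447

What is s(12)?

1899247

6692, 13990, 25962, 44240, 70696, 107442, 156830
7298, 11972, 18278, 26456, 36746, 49388
4674, 6306, 8178, 10290, 12642
1632, 1872, 2112, 2352
240, 240, 240
Fifth differences constant at 240.
2352 + 240 = 2592;  12642 + 2592 = 15234;  49388 + 15234 = 64622;  156830 + 64622 = 221452;  429447 + 221452 = 650899
2592 + 240 = 2832;  15234 + 2832 = 18066;  64622 + 18066 = 82688;  221452 + 82688 = 304140;  650899 + 304140 = 955039
2832 + 240 = 3072;  18066 + 3072 = 21138;  82688 + 21138 = 103826;  304140 + 103826 = 407966;  955039 + 407966 = 1363005
3072 + 240 = 3312;  21138 + 3312 = 24450;  103826 + 24450 = 128276;  407966 + 128276 = 536242;  1363005 + 536242 = 1899247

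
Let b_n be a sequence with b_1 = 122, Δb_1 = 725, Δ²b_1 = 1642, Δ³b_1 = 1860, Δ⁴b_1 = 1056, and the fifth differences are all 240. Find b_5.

21370

Build the table forward from the leading diagonal:
Δ⁵: 240  240  240  240  240
Δ⁴: 1056  1296  1536  1776  2016
Δ³: 1860  2916  4212  5748  7524
Δ²: 1642  3502  6418  10630  16378
Δ: 725  2367  5869  12287  22917
b: 122  847  3214  9083  21370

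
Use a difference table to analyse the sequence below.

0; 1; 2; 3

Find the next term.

4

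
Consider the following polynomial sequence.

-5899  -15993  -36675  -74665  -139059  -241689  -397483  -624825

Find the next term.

-945915

First differences: -10094  -20682  -37990  -64394  -102630  -155794  -227342
Second differences: -10588  -17308  -26404  -38236  -53164  -71548
Third differences: -6720  -9096  -11832  -14928  -18384
Fourth differences: -2376  -2736  -3096  -3456
Fifth differences: -360  -360  -360
The fifth differences are constant (-360).
-3456 − 360 = -3816;  -18384 − 3816 = -22200;  -71548 − 22200 = -93748;  -227342 − 93748 = -321090;  -624825 − 321090 = -945915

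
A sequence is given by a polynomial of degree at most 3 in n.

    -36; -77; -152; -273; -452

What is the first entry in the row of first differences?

-41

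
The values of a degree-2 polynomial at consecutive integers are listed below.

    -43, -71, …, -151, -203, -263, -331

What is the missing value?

Using the last 4 terms:
D1: -52, -60, -68
D2: -8, -8
Constant second difference = -8.
Extend backward: -52 + 8 = -44;  -151 + 44 = -107

-107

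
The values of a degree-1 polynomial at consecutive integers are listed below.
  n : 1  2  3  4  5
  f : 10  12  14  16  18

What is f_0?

8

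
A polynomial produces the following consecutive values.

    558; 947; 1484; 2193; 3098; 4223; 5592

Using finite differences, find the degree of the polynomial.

3

389, 537, 709, 905, 1125, 1369
148, 172, 196, 220, 244
24, 24, 24, 24
The third differences are constant, so the polynomial has degree 3.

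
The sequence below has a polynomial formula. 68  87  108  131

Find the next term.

156

19, 21, 23
2, 2
The second differences are constant (2).
23 + 2 = 25;  131 + 25 = 156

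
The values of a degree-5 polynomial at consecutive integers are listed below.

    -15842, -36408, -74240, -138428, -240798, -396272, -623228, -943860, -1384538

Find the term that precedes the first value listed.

First differences: -20566  -37832  -64188  -102370  -155474  -226956  -320632  -440678
Second differences: -17266  -26356  -38182  -53104  -71482  -93676  -120046
Third differences: -9090  -11826  -14922  -18378  -22194  -26370
Fourth differences: -2736  -3096  -3456  -3816  -4176
Fifth differences: -360  -360  -360  -360
The fifth differences are constant at -360.
Work back: -2736 + 360 = -2376;  -9090 + 2376 = -6714;  -17266 + 6714 = -10552;  -20566 + 10552 = -10014;  -15842 + 10014 = -5828

-5828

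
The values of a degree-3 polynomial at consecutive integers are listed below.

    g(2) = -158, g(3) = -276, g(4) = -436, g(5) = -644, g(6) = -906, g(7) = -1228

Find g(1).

-76

First differences: -118, -160, -208, -262, -322
Second differences: -42, -48, -54, -60
Third differences: -6, -6, -6
The third differences are constant at -6.
Work back: -42 + 6 = -36;  -118 + 36 = -82;  -158 + 82 = -76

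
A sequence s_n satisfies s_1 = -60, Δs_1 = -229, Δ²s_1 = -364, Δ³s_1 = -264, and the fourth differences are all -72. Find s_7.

Build the table forward from the leading diagonal:
Fourth differences: -72  -72  -72  -72  -72  -72  -72
Third differences: -264  -336  -408  -480  -552  -624  -696
Second differences: -364  -628  -964  -1372  -1852  -2404  -3028
First differences: -229  -593  -1221  -2185  -3557  -5409  -7813
s: -60  -289  -882  -2103  -4288  -7845  -13254

-13254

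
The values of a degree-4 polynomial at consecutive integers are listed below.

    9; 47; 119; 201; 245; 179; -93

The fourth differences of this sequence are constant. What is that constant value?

Δ: 38, 72, 82, 44, -66, -272
Δ²: 34, 10, -38, -110, -206
Δ³: -24, -48, -72, -96
Δ⁴: -24, -24, -24

-24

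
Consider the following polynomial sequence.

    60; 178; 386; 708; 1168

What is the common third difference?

24

Δ: 118, 208, 322, 460
Δ²: 90, 114, 138
Δ³: 24, 24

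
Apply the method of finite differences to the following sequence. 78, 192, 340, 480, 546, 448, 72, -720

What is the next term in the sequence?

114  148  140  66  -98  -376  -792
34  -8  -74  -164  -278  -416
-42  -66  -90  -114  -138
-24  -24  -24  -24
The fourth differences are constant (-24).
-138 − 24 = -162;  -416 − 162 = -578;  -792 − 578 = -1370;  -720 − 1370 = -2090

-2090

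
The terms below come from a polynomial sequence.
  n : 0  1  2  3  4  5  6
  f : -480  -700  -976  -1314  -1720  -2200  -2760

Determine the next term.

D1: -220, -276, -338, -406, -480, -560
D2: -56, -62, -68, -74, -80
D3: -6, -6, -6, -6
Constant third difference = -6, so extend:
-80 − 6 = -86;  -560 − 86 = -646;  -2760 − 646 = -3406

-3406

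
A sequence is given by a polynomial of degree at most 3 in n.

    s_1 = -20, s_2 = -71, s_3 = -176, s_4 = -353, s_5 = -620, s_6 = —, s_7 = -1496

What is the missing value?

Using the first 5 terms:
-51, -105, -177, -267
-54, -72, -90
-18, -18
Constant third difference = -18.
Extend forward: -90 − 18 = -108;  -267 − 108 = -375;  -620 − 375 = -995

-995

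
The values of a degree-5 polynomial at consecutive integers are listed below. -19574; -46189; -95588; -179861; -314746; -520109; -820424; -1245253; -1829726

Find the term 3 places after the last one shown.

-4985909

D1: -26615, -49399, -84273, -134885, -205363, -300315, -424829, -584473
D2: -22784, -34874, -50612, -70478, -94952, -124514, -159644
D3: -12090, -15738, -19866, -24474, -29562, -35130
D4: -3648, -4128, -4608, -5088, -5568
D5: -480, -480, -480, -480
The fifth differences are constant (-480).
-5568 − 480 = -6048;  -35130 − 6048 = -41178;  -159644 − 41178 = -200822;  -584473 − 200822 = -785295;  -1829726 − 785295 = -2615021
-6048 − 480 = -6528;  -41178 − 6528 = -47706;  -200822 − 47706 = -248528;  -785295 − 248528 = -1033823;  -2615021 − 1033823 = -3648844
-6528 − 480 = -7008;  -47706 − 7008 = -54714;  -248528 − 54714 = -303242;  -1033823 − 303242 = -1337065;  -3648844 − 1337065 = -4985909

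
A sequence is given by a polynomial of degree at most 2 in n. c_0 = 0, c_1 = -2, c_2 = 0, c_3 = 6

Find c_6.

D1: -2  2  6
D2: 4  4
Second differences constant at 4.
6 + 4 = 10;  6 + 10 = 16
10 + 4 = 14;  16 + 14 = 30
14 + 4 = 18;  30 + 18 = 48

48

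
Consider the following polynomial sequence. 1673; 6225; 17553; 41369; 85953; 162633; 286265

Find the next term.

First differences: 4552, 11328, 23816, 44584, 76680, 123632
Second differences: 6776, 12488, 20768, 32096, 46952
Third differences: 5712, 8280, 11328, 14856
Fourth differences: 2568, 3048, 3528
Fifth differences: 480, 480
Fifth differences constant at 480.
3528 + 480 = 4008;  14856 + 4008 = 18864;  46952 + 18864 = 65816;  123632 + 65816 = 189448;  286265 + 189448 = 475713

475713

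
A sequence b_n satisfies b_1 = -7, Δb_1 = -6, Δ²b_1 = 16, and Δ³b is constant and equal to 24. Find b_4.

47

Build the table forward from the leading diagonal:
Δ³: 24  24  24  24
Δ²: 16  40  64  88
Δ: -6  10  50  114
b: -7  -13  -3  47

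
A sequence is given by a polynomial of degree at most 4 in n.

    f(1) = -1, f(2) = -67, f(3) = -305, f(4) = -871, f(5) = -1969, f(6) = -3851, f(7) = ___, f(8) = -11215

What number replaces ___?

-6817

Using the first 6 terms:
-66, -238, -566, -1098, -1882
-172, -328, -532, -784
-156, -204, -252
-48, -48
Constant fourth difference = -48.
Extend forward: -252 − 48 = -300;  -784 − 300 = -1084;  -1882 − 1084 = -2966;  -3851 − 2966 = -6817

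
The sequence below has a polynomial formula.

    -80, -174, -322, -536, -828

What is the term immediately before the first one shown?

-94  -148  -214  -292
-54  -66  -78
-12  -12
The third differences are constant at -12.
Work back: -54 + 12 = -42;  -94 + 42 = -52;  -80 + 52 = -28

-28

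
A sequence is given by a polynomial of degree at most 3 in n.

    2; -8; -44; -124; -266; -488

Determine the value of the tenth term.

-2536

D1: -10, -36, -80, -142, -222
D2: -26, -44, -62, -80
D3: -18, -18, -18
Constant third difference = -18, so extend:
-80 − 18 = -98;  -222 − 98 = -320;  -488 − 320 = -808
-98 − 18 = -116;  -320 − 116 = -436;  -808 − 436 = -1244
-116 − 18 = -134;  -436 − 134 = -570;  -1244 − 570 = -1814
-134 − 18 = -152;  -570 − 152 = -722;  -1814 − 722 = -2536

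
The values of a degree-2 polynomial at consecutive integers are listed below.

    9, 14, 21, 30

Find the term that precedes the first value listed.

D1: 5  7  9
D2: 2  2
The second differences are constant at 2.
Work back: 5 − 2 = 3;  9 − 3 = 6

6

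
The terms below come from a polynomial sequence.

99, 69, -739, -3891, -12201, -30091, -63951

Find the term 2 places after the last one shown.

-217141

Δ: -30 , -808 , -3152 , -8310 , -17890 , -33860
Δ²: -778 , -2344 , -5158 , -9580 , -15970
Δ³: -1566 , -2814 , -4422 , -6390
Δ⁴: -1248 , -1608 , -1968
Δ⁵: -360 , -360
Fifth differences constant at -360.
-1968 − 360 = -2328;  -6390 − 2328 = -8718;  -15970 − 8718 = -24688;  -33860 − 24688 = -58548;  -63951 − 58548 = -122499
-2328 − 360 = -2688;  -8718 − 2688 = -11406;  -24688 − 11406 = -36094;  -58548 − 36094 = -94642;  -122499 − 94642 = -217141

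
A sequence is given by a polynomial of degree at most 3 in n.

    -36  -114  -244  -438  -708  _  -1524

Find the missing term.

Using the first 5 terms:
-78  -130  -194  -270
-52  -64  -76
-12  -12
Constant third difference = -12.
Extend forward: -76 − 12 = -88;  -270 − 88 = -358;  -708 − 358 = -1066

-1066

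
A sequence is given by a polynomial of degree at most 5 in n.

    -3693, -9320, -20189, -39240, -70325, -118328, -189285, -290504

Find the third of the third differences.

Δ: -5627, -10869, -19051, -31085, -48003, -70957, -101219
Δ²: -5242, -8182, -12034, -16918, -22954, -30262
Δ³: -2940, -3852, -4884, -6036, -7308
Δ⁴: -912, -1032, -1152, -1272
Δ⁵: -120, -120, -120

-4884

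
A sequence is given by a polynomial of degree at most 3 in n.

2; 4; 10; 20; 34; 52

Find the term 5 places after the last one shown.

202

Δ: 2 , 6 , 10 , 14 , 18
Δ²: 4 , 4 , 4 , 4
The second differences are constant (4).
18 + 4 = 22;  52 + 22 = 74
22 + 4 = 26;  74 + 26 = 100
26 + 4 = 30;  100 + 30 = 130
30 + 4 = 34;  130 + 34 = 164
34 + 4 = 38;  164 + 38 = 202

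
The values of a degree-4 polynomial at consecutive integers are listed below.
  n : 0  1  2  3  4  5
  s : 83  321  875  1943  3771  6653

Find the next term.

First differences: 238, 554, 1068, 1828, 2882
Second differences: 316, 514, 760, 1054
Third differences: 198, 246, 294
Fourth differences: 48, 48
Fourth differences constant at 48.
294 + 48 = 342;  1054 + 342 = 1396;  2882 + 1396 = 4278;  6653 + 4278 = 10931

10931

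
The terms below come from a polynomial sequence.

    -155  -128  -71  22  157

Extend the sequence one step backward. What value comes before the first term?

-158

27  57  93  135
30  36  42
6  6
The third differences are constant at 6.
Work back: 30 − 6 = 24;  27 − 24 = 3;  -155 − 3 = -158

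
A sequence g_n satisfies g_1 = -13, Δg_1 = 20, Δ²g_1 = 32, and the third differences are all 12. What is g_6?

Build the table forward from the leading diagonal:
D3: 12, 12, 12, 12, 12, 12
D2: 32, 44, 56, 68, 80, 92
D1: 20, 52, 96, 152, 220, 300
g: -13, 7, 59, 155, 307, 527

527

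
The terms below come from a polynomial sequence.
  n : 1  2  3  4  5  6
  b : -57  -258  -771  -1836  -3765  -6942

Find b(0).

-201, -513, -1065, -1929, -3177
-312, -552, -864, -1248
-240, -312, -384
-72, -72
The fourth differences are constant at -72.
Work back: -240 + 72 = -168;  -312 + 168 = -144;  -201 + 144 = -57;  -57 + 57 = 0

0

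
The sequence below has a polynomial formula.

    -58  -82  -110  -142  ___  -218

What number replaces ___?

Using the first 4 terms:
-24  -28  -32
-4  -4
Constant second difference = -4.
Extend forward: -32 − 4 = -36;  -142 − 36 = -178

-178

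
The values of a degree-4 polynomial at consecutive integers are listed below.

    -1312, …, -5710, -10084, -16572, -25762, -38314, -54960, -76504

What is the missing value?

-2934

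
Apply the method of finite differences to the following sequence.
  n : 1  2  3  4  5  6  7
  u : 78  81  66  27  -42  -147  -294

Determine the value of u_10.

First differences: 3, -15, -39, -69, -105, -147
Second differences: -18, -24, -30, -36, -42
Third differences: -6, -6, -6, -6
The third differences are constant (-6).
-42 − 6 = -48;  -147 − 48 = -195;  -294 − 195 = -489
-48 − 6 = -54;  -195 − 54 = -249;  -489 − 249 = -738
-54 − 6 = -60;  -249 − 60 = -309;  -738 − 309 = -1047

-1047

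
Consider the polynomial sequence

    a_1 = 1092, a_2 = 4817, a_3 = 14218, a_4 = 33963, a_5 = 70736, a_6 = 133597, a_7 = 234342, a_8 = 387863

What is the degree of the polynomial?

5

Δ: 3725, 9401, 19745, 36773, 62861, 100745, 153521
Δ²: 5676, 10344, 17028, 26088, 37884, 52776
Δ³: 4668, 6684, 9060, 11796, 14892
Δ⁴: 2016, 2376, 2736, 3096
Δ⁵: 360, 360, 360
The fifth differences are constant, so the polynomial has degree 5.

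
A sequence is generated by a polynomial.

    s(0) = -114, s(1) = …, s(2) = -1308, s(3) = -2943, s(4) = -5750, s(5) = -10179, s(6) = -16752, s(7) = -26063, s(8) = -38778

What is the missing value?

-467

Using the last 7 terms:
-1635  -2807  -4429  -6573  -9311  -12715
-1172  -1622  -2144  -2738  -3404
-450  -522  -594  -666
-72  -72  -72
Constant fourth difference = -72.
Extend backward: -450 + 72 = -378;  -1172 + 378 = -794;  -1635 + 794 = -841;  -1308 + 841 = -467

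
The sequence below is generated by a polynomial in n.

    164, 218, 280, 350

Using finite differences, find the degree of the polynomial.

First differences: 54, 62, 70
Second differences: 8, 8
The second differences are constant, so the polynomial has degree 2.

2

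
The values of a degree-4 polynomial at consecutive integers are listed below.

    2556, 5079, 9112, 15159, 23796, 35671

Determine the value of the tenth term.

Δ: 2523 , 4033 , 6047 , 8637 , 11875
Δ²: 1510 , 2014 , 2590 , 3238
Δ³: 504 , 576 , 648
Δ⁴: 72 , 72
Constant fourth difference = 72, so extend:
648 + 72 = 720;  3238 + 720 = 3958;  11875 + 3958 = 15833;  35671 + 15833 = 51504
720 + 72 = 792;  3958 + 792 = 4750;  15833 + 4750 = 20583;  51504 + 20583 = 72087
792 + 72 = 864;  4750 + 864 = 5614;  20583 + 5614 = 26197;  72087 + 26197 = 98284
864 + 72 = 936;  5614 + 936 = 6550;  26197 + 6550 = 32747;  98284 + 32747 = 131031

131031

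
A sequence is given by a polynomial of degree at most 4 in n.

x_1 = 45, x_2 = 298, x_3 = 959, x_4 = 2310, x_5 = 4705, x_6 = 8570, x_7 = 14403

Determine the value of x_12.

253 , 661 , 1351 , 2395 , 3865 , 5833
408 , 690 , 1044 , 1470 , 1968
282 , 354 , 426 , 498
72 , 72 , 72
Fourth differences constant at 72.
498 + 72 = 570;  1968 + 570 = 2538;  5833 + 2538 = 8371;  14403 + 8371 = 22774
570 + 72 = 642;  2538 + 642 = 3180;  8371 + 3180 = 11551;  22774 + 11551 = 34325
642 + 72 = 714;  3180 + 714 = 3894;  11551 + 3894 = 15445;  34325 + 15445 = 49770
714 + 72 = 786;  3894 + 786 = 4680;  15445 + 4680 = 20125;  49770 + 20125 = 69895
786 + 72 = 858;  4680 + 858 = 5538;  20125 + 5538 = 25663;  69895 + 25663 = 95558

95558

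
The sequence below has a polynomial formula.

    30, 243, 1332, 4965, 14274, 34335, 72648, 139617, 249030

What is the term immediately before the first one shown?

Δ: 213  1089  3633  9309  20061  38313  66969  109413
Δ²: 876  2544  5676  10752  18252  28656  42444
Δ³: 1668  3132  5076  7500  10404  13788
Δ⁴: 1464  1944  2424  2904  3384
Δ⁵: 480  480  480  480
The fifth differences are constant at 480.
Work back: 1464 − 480 = 984;  1668 − 984 = 684;  876 − 684 = 192;  213 − 192 = 21;  30 − 21 = 9

9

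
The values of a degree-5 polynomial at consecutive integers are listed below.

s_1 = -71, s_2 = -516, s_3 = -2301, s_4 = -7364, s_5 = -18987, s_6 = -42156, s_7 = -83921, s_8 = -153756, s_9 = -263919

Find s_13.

D1: -445, -1785, -5063, -11623, -23169, -41765, -69835, -110163
D2: -1340, -3278, -6560, -11546, -18596, -28070, -40328
D3: -1938, -3282, -4986, -7050, -9474, -12258
D4: -1344, -1704, -2064, -2424, -2784
D5: -360, -360, -360, -360
Fifth differences constant at -360.
-2784 − 360 = -3144;  -12258 − 3144 = -15402;  -40328 − 15402 = -55730;  -110163 − 55730 = -165893;  -263919 − 165893 = -429812
-3144 − 360 = -3504;  -15402 − 3504 = -18906;  -55730 − 18906 = -74636;  -165893 − 74636 = -240529;  -429812 − 240529 = -670341
-3504 − 360 = -3864;  -18906 − 3864 = -22770;  -74636 − 22770 = -97406;  -240529 − 97406 = -337935;  -670341 − 337935 = -1008276
-3864 − 360 = -4224;  -22770 − 4224 = -26994;  -97406 − 26994 = -124400;  -337935 − 124400 = -462335;  -1008276 − 462335 = -1470611

-1470611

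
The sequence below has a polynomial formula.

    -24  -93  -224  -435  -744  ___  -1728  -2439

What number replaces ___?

Using the first 5 terms:
Δ: -69  -131  -211  -309
Δ²: -62  -80  -98
Δ³: -18  -18
Constant third difference = -18.
Extend forward: -98 − 18 = -116;  -309 − 116 = -425;  -744 − 425 = -1169

-1169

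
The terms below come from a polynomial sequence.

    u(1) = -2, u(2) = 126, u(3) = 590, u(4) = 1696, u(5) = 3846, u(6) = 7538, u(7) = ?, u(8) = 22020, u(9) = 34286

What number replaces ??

13366

Using the first 6 terms:
Δ: 128, 464, 1106, 2150, 3692
Δ²: 336, 642, 1044, 1542
Δ³: 306, 402, 498
Δ⁴: 96, 96
Constant fourth difference = 96.
Extend forward: 498 + 96 = 594;  1542 + 594 = 2136;  3692 + 2136 = 5828;  7538 + 5828 = 13366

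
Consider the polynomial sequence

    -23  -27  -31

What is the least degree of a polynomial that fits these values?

1

First differences: -4, -4
The first differences are constant, so the polynomial has degree 1.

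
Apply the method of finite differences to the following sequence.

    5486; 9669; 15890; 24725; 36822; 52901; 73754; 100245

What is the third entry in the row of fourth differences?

72

First differences: 4183, 6221, 8835, 12097, 16079, 20853, 26491
Second differences: 2038, 2614, 3262, 3982, 4774, 5638
Third differences: 576, 648, 720, 792, 864
Fourth differences: 72, 72, 72, 72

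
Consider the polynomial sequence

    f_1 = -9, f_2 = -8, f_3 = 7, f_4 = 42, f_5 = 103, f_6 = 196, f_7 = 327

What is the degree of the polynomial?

First differences: 1, 15, 35, 61, 93, 131
Second differences: 14, 20, 26, 32, 38
Third differences: 6, 6, 6, 6
The third differences are constant, so the polynomial has degree 3.

3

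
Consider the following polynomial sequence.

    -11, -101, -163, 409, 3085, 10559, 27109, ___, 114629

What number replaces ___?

Using the first 7 terms:
D1: -90, -62, 572, 2676, 7474, 16550
D2: 28, 634, 2104, 4798, 9076
D3: 606, 1470, 2694, 4278
D4: 864, 1224, 1584
D5: 360, 360
Constant fifth difference = 360.
Extend forward: 1584 + 360 = 1944;  4278 + 1944 = 6222;  9076 + 6222 = 15298;  16550 + 15298 = 31848;  27109 + 31848 = 58957

58957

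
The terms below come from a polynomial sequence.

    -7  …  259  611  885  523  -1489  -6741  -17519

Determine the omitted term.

51

Using the last 7 terms:
D1: 352, 274, -362, -2012, -5252, -10778
D2: -78, -636, -1650, -3240, -5526
D3: -558, -1014, -1590, -2286
D4: -456, -576, -696
D5: -120, -120
Constant fifth difference = -120.
Extend backward: -456 + 120 = -336;  -558 + 336 = -222;  -78 + 222 = 144;  352 − 144 = 208;  259 − 208 = 51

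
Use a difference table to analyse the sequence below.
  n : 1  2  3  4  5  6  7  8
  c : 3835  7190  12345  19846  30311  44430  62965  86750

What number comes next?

116691

3355, 5155, 7501, 10465, 14119, 18535, 23785
1800, 2346, 2964, 3654, 4416, 5250
546, 618, 690, 762, 834
72, 72, 72, 72
The fourth differences are constant (72).
834 + 72 = 906;  5250 + 906 = 6156;  23785 + 6156 = 29941;  86750 + 29941 = 116691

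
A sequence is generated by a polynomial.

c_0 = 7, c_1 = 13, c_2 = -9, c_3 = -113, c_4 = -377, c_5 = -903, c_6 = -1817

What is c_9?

Δ: 6, -22, -104, -264, -526, -914
Δ²: -28, -82, -160, -262, -388
Δ³: -54, -78, -102, -126
Δ⁴: -24, -24, -24
The fourth differences are constant (-24).
-126 − 24 = -150;  -388 − 150 = -538;  -914 − 538 = -1452;  -1817 − 1452 = -3269
-150 − 24 = -174;  -538 − 174 = -712;  -1452 − 712 = -2164;  -3269 − 2164 = -5433
-174 − 24 = -198;  -712 − 198 = -910;  -2164 − 910 = -3074;  -5433 − 3074 = -8507

-8507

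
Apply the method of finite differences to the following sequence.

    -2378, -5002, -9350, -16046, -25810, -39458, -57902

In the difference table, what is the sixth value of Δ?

Δ: -2624, -4348, -6696, -9764, -13648, -18444
Δ²: -1724, -2348, -3068, -3884, -4796
Δ³: -624, -720, -816, -912
Δ⁴: -96, -96, -96

-18444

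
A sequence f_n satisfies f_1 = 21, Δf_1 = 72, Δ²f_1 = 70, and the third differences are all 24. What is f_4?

471

Build the table forward from the leading diagonal:
Δ³: 24  24  24  24
Δ²: 70  94  118  142
Δ: 72  142  236  354
f: 21  93  235  471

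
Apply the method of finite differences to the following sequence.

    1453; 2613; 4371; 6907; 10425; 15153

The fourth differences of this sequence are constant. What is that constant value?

First differences: 1160, 1758, 2536, 3518, 4728
Second differences: 598, 778, 982, 1210
Third differences: 180, 204, 228
Fourth differences: 24, 24

24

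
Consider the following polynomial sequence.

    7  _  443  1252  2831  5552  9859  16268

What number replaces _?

Using the last 6 terms:
First differences: 809, 1579, 2721, 4307, 6409
Second differences: 770, 1142, 1586, 2102
Third differences: 372, 444, 516
Fourth differences: 72, 72
Constant fourth difference = 72.
Extend backward: 372 − 72 = 300;  770 − 300 = 470;  809 − 470 = 339;  443 − 339 = 104

104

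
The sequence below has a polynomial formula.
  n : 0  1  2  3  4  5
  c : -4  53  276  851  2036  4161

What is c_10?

45476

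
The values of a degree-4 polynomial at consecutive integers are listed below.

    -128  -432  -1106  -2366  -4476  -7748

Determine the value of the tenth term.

-40376

D1: -304, -674, -1260, -2110, -3272
D2: -370, -586, -850, -1162
D3: -216, -264, -312
D4: -48, -48
Constant fourth difference = -48, so extend:
-312 − 48 = -360;  -1162 − 360 = -1522;  -3272 − 1522 = -4794;  -7748 − 4794 = -12542
-360 − 48 = -408;  -1522 − 408 = -1930;  -4794 − 1930 = -6724;  -12542 − 6724 = -19266
-408 − 48 = -456;  -1930 − 456 = -2386;  -6724 − 2386 = -9110;  -19266 − 9110 = -28376
-456 − 48 = -504;  -2386 − 504 = -2890;  -9110 − 2890 = -12000;  -28376 − 12000 = -40376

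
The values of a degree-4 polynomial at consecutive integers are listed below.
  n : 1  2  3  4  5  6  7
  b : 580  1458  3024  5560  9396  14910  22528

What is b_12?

110448

878 , 1566 , 2536 , 3836 , 5514 , 7618
688 , 970 , 1300 , 1678 , 2104
282 , 330 , 378 , 426
48 , 48 , 48
The fourth differences are constant (48).
426 + 48 = 474;  2104 + 474 = 2578;  7618 + 2578 = 10196;  22528 + 10196 = 32724
474 + 48 = 522;  2578 + 522 = 3100;  10196 + 3100 = 13296;  32724 + 13296 = 46020
522 + 48 = 570;  3100 + 570 = 3670;  13296 + 3670 = 16966;  46020 + 16966 = 62986
570 + 48 = 618;  3670 + 618 = 4288;  16966 + 4288 = 21254;  62986 + 21254 = 84240
618 + 48 = 666;  4288 + 666 = 4954;  21254 + 4954 = 26208;  84240 + 26208 = 110448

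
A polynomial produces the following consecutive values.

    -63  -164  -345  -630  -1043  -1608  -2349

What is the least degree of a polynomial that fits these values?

3

D1: -101, -181, -285, -413, -565, -741
D2: -80, -104, -128, -152, -176
D3: -24, -24, -24, -24
The third differences are constant, so the polynomial has degree 3.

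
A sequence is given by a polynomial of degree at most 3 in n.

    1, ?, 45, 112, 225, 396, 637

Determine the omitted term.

12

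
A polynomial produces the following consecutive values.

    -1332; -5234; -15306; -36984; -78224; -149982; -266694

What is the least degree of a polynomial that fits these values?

5

First differences: -3902, -10072, -21678, -41240, -71758, -116712
Second differences: -6170, -11606, -19562, -30518, -44954
Third differences: -5436, -7956, -10956, -14436
Fourth differences: -2520, -3000, -3480
Fifth differences: -480, -480
The fifth differences are constant, so the polynomial has degree 5.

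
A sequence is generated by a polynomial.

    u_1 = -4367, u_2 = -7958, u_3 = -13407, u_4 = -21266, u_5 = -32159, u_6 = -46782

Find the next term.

First differences: -3591, -5449, -7859, -10893, -14623
Second differences: -1858, -2410, -3034, -3730
Third differences: -552, -624, -696
Fourth differences: -72, -72
Constant fourth difference = -72, so extend:
-696 − 72 = -768;  -3730 − 768 = -4498;  -14623 − 4498 = -19121;  -46782 − 19121 = -65903

-65903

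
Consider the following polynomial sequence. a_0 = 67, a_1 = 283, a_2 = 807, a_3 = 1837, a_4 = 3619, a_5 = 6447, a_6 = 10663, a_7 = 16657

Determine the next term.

24867

216, 524, 1030, 1782, 2828, 4216, 5994
308, 506, 752, 1046, 1388, 1778
198, 246, 294, 342, 390
48, 48, 48, 48
Constant fourth difference = 48, so extend:
390 + 48 = 438;  1778 + 438 = 2216;  5994 + 2216 = 8210;  16657 + 8210 = 24867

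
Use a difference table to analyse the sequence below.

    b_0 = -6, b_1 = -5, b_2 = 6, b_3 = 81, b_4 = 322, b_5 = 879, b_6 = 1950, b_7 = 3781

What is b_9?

10947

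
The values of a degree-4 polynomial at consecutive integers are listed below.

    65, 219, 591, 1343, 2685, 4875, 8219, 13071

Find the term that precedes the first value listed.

15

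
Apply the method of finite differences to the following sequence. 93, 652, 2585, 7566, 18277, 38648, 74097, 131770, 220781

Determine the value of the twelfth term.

First differences: 559, 1933, 4981, 10711, 20371, 35449, 57673, 89011
Second differences: 1374, 3048, 5730, 9660, 15078, 22224, 31338
Third differences: 1674, 2682, 3930, 5418, 7146, 9114
Fourth differences: 1008, 1248, 1488, 1728, 1968
Fifth differences: 240, 240, 240, 240
Fifth differences constant at 240.
1968 + 240 = 2208;  9114 + 2208 = 11322;  31338 + 11322 = 42660;  89011 + 42660 = 131671;  220781 + 131671 = 352452
2208 + 240 = 2448;  11322 + 2448 = 13770;  42660 + 13770 = 56430;  131671 + 56430 = 188101;  352452 + 188101 = 540553
2448 + 240 = 2688;  13770 + 2688 = 16458;  56430 + 16458 = 72888;  188101 + 72888 = 260989;  540553 + 260989 = 801542

801542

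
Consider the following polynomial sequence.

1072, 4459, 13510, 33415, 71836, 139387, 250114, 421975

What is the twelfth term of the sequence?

2243719

3387, 9051, 19905, 38421, 67551, 110727, 171861
5664, 10854, 18516, 29130, 43176, 61134
5190, 7662, 10614, 14046, 17958
2472, 2952, 3432, 3912
480, 480, 480
The fifth differences are constant (480).
3912 + 480 = 4392;  17958 + 4392 = 22350;  61134 + 22350 = 83484;  171861 + 83484 = 255345;  421975 + 255345 = 677320
4392 + 480 = 4872;  22350 + 4872 = 27222;  83484 + 27222 = 110706;  255345 + 110706 = 366051;  677320 + 366051 = 1043371
4872 + 480 = 5352;  27222 + 5352 = 32574;  110706 + 32574 = 143280;  366051 + 143280 = 509331;  1043371 + 509331 = 1552702
5352 + 480 = 5832;  32574 + 5832 = 38406;  143280 + 38406 = 181686;  509331 + 181686 = 691017;  1552702 + 691017 = 2243719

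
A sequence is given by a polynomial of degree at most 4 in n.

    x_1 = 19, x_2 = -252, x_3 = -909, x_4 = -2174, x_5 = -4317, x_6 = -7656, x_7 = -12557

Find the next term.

-271  -657  -1265  -2143  -3339  -4901
-386  -608  -878  -1196  -1562
-222  -270  -318  -366
-48  -48  -48
Constant fourth difference = -48, so extend:
-366 − 48 = -414;  -1562 − 414 = -1976;  -4901 − 1976 = -6877;  -12557 − 6877 = -19434

-19434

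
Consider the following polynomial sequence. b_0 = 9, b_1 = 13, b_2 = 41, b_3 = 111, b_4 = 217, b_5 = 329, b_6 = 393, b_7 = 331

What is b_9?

-603

4 , 28 , 70 , 106 , 112 , 64 , -62
24 , 42 , 36 , 6 , -48 , -126
18 , -6 , -30 , -54 , -78
-24 , -24 , -24 , -24
The fourth differences are constant (-24).
-78 − 24 = -102;  -126 − 102 = -228;  -62 − 228 = -290;  331 − 290 = 41
-102 − 24 = -126;  -228 − 126 = -354;  -290 − 354 = -644;  41 − 644 = -603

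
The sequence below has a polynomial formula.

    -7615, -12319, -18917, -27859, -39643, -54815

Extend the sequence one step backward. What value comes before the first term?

-4403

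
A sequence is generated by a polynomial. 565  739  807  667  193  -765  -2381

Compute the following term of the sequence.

Δ: 174  68  -140  -474  -958  -1616
Δ²: -106  -208  -334  -484  -658
Δ³: -102  -126  -150  -174
Δ⁴: -24  -24  -24
Fourth differences constant at -24.
-174 − 24 = -198;  -658 − 198 = -856;  -1616 − 856 = -2472;  -2381 − 2472 = -4853

-4853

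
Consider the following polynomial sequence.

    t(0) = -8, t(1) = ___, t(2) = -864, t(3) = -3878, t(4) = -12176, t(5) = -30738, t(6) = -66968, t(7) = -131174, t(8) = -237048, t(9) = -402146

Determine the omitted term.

-98

Using the last 8 terms:
-3014, -8298, -18562, -36230, -64206, -105874, -165098
-5284, -10264, -17668, -27976, -41668, -59224
-4980, -7404, -10308, -13692, -17556
-2424, -2904, -3384, -3864
-480, -480, -480
Constant fifth difference = -480.
Extend backward: -2424 + 480 = -1944;  -4980 + 1944 = -3036;  -5284 + 3036 = -2248;  -3014 + 2248 = -766;  -864 + 766 = -98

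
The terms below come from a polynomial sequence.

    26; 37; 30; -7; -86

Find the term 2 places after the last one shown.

D1: 11, -7, -37, -79
D2: -18, -30, -42
D3: -12, -12
Constant third difference = -12, so extend:
-42 − 12 = -54;  -79 − 54 = -133;  -86 − 133 = -219
-54 − 12 = -66;  -133 − 66 = -199;  -219 − 199 = -418

-418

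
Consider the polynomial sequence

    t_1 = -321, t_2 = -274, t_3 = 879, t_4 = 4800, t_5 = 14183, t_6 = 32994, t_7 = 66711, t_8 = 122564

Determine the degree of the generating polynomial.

47, 1153, 3921, 9383, 18811, 33717, 55853
1106, 2768, 5462, 9428, 14906, 22136
1662, 2694, 3966, 5478, 7230
1032, 1272, 1512, 1752
240, 240, 240
The fifth differences are constant, so the polynomial has degree 5.

5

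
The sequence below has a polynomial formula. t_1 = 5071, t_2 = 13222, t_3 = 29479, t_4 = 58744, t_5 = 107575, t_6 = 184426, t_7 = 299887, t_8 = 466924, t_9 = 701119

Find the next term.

1020910

D1: 8151  16257  29265  48831  76851  115461  167037  234195
D2: 8106  13008  19566  28020  38610  51576  67158
D3: 4902  6558  8454  10590  12966  15582
D4: 1656  1896  2136  2376  2616
D5: 240  240  240  240
Fifth differences constant at 240.
2616 + 240 = 2856;  15582 + 2856 = 18438;  67158 + 18438 = 85596;  234195 + 85596 = 319791;  701119 + 319791 = 1020910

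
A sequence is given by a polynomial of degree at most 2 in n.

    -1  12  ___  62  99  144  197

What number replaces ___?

33

Using the last 4 terms:
First differences: 37, 45, 53
Second differences: 8, 8
Constant second difference = 8.
Extend backward: 37 − 8 = 29;  62 − 29 = 33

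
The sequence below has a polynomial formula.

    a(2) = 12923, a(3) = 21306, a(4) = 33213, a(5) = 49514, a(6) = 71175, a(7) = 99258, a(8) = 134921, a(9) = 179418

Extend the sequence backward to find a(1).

8383  11907  16301  21661  28083  35663  44497
3524  4394  5360  6422  7580  8834
870  966  1062  1158  1254
96  96  96  96
The fourth differences are constant at 96.
Work back: 870 − 96 = 774;  3524 − 774 = 2750;  8383 − 2750 = 5633;  12923 − 5633 = 7290

7290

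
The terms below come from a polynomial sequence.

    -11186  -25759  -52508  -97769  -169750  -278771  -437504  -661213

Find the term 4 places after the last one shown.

First differences: -14573  -26749  -45261  -71981  -109021  -158733  -223709
Second differences: -12176  -18512  -26720  -37040  -49712  -64976
Third differences: -6336  -8208  -10320  -12672  -15264
Fourth differences: -1872  -2112  -2352  -2592
Fifth differences: -240  -240  -240
Constant fifth difference = -240, so extend:
-2592 − 240 = -2832;  -15264 − 2832 = -18096;  -64976 − 18096 = -83072;  -223709 − 83072 = -306781;  -661213 − 306781 = -967994
-2832 − 240 = -3072;  -18096 − 3072 = -21168;  -83072 − 21168 = -104240;  -306781 − 104240 = -411021;  -967994 − 411021 = -1379015
-3072 − 240 = -3312;  -21168 − 3312 = -24480;  -104240 − 24480 = -128720;  -411021 − 128720 = -539741;  -1379015 − 539741 = -1918756
-3312 − 240 = -3552;  -24480 − 3552 = -28032;  -128720 − 28032 = -156752;  -539741 − 156752 = -696493;  -1918756 − 696493 = -2615249

-2615249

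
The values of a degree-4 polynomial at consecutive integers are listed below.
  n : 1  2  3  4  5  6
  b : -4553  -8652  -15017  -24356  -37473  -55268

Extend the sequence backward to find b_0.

-2108

-4099  -6365  -9339  -13117  -17795
-2266  -2974  -3778  -4678
-708  -804  -900
-96  -96
The fourth differences are constant at -96.
Work back: -708 + 96 = -612;  -2266 + 612 = -1654;  -4099 + 1654 = -2445;  -4553 + 2445 = -2108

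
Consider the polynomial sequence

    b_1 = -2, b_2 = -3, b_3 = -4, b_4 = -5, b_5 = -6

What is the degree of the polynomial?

1

D1: -1, -1, -1, -1
The first differences are constant, so the polynomial has degree 1.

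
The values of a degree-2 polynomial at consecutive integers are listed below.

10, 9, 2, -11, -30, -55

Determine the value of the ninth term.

First differences: -1  -7  -13  -19  -25
Second differences: -6  -6  -6  -6
The second differences are constant (-6).
-25 − 6 = -31;  -55 − 31 = -86
-31 − 6 = -37;  -86 − 37 = -123
-37 − 6 = -43;  -123 − 43 = -166

-166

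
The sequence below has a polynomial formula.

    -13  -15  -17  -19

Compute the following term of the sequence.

First differences: -2 , -2 , -2
The first differences are constant (-2).
-19 − 2 = -21

-21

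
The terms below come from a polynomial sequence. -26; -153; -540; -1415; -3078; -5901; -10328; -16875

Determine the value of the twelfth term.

-127, -387, -875, -1663, -2823, -4427, -6547
-260, -488, -788, -1160, -1604, -2120
-228, -300, -372, -444, -516
-72, -72, -72, -72
Constant fourth difference = -72, so extend:
-516 − 72 = -588;  -2120 − 588 = -2708;  -6547 − 2708 = -9255;  -16875 − 9255 = -26130
-588 − 72 = -660;  -2708 − 660 = -3368;  -9255 − 3368 = -12623;  -26130 − 12623 = -38753
-660 − 72 = -732;  -3368 − 732 = -4100;  -12623 − 4100 = -16723;  -38753 − 16723 = -55476
-732 − 72 = -804;  -4100 − 804 = -4904;  -16723 − 4904 = -21627;  -55476 − 21627 = -77103

-77103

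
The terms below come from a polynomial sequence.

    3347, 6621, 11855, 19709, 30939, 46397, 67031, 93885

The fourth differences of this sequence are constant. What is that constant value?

96

Δ: 3274, 5234, 7854, 11230, 15458, 20634, 26854
Δ²: 1960, 2620, 3376, 4228, 5176, 6220
Δ³: 660, 756, 852, 948, 1044
Δ⁴: 96, 96, 96, 96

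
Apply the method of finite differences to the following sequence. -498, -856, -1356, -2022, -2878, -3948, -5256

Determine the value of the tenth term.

-10848

D1: -358, -500, -666, -856, -1070, -1308
D2: -142, -166, -190, -214, -238
D3: -24, -24, -24, -24
Third differences constant at -24.
-238 − 24 = -262;  -1308 − 262 = -1570;  -5256 − 1570 = -6826
-262 − 24 = -286;  -1570 − 286 = -1856;  -6826 − 1856 = -8682
-286 − 24 = -310;  -1856 − 310 = -2166;  -8682 − 2166 = -10848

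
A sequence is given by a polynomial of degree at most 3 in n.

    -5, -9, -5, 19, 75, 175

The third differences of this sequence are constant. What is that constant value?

12

Δ: -4, 4, 24, 56, 100
Δ²: 8, 20, 32, 44
Δ³: 12, 12, 12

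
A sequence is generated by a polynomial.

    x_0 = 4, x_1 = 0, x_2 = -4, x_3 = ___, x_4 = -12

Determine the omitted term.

Using the first 3 terms:
D1: -4  -4
Constant first difference = -4.
Extend forward: -4 − 4 = -8

-8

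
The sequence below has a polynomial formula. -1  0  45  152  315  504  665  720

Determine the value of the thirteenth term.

D1: 1 , 45 , 107 , 163 , 189 , 161 , 55
D2: 44 , 62 , 56 , 26 , -28 , -106
D3: 18 , -6 , -30 , -54 , -78
D4: -24 , -24 , -24 , -24
The fourth differences are constant (-24).
-78 − 24 = -102;  -106 − 102 = -208;  55 − 208 = -153;  720 − 153 = 567
-102 − 24 = -126;  -208 − 126 = -334;  -153 − 334 = -487;  567 − 487 = 80
-126 − 24 = -150;  -334 − 150 = -484;  -487 − 484 = -971;  80 − 971 = -891
-150 − 24 = -174;  -484 − 174 = -658;  -971 − 658 = -1629;  -891 − 1629 = -2520
-174 − 24 = -198;  -658 − 198 = -856;  -1629 − 856 = -2485;  -2520 − 2485 = -5005

-5005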